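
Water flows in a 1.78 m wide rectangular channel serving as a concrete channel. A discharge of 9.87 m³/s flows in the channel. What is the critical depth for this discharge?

y_c = 1.46 m

For a rectangular channel, critical depth y_c = (q²/g)^(1/3) where q = Q/b = 9.87/1.78 = 5.545 m²/s.
So y_c = (5.545²/9.81)^(1/3) = 1.46 m.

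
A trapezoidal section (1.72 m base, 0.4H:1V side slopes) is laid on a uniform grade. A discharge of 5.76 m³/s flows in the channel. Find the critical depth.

y_c = 0.966 m

At critical depth, Q² T / (g A³) = 1, i.e. A³/T = Q²/g = 5.76²/9.81 = 3.382.
At y = 0.673 m: A³/T = 1.062 — low.
At y = 1.12 m: A³/T = 5.473 — high.
At y = 0.966 m: A³/T = 3.38 — close enough.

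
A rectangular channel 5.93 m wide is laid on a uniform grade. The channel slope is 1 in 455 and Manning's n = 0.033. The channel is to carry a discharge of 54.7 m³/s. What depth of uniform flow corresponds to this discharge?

Manning's equation rearranged: A R^(2/3) = nQ / (1·√S) = 0.033 × 54.7 / (√0.002198) = 38.5.
Try y = 5.11 m: A R^(2/3) = 46.1 — high.
Try y = 3.55 m: A R^(2/3) = 28.99 — low.
Try y = 4.43 m: A R^(2/3) = 38.53 — matches.

y_n = 4.43 m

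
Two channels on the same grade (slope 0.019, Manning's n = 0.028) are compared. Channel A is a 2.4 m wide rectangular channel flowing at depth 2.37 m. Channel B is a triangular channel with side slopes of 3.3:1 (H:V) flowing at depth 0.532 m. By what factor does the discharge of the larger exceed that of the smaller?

13

Channel A: Flow area A = b·y = 2.4 × 2.37 = 5.688 m². Wetted perimeter P = b + 2y = 2.4 + 2×2.37 = 7.14 m. Hydraulic radius R = A/P = 5.688/7.14 = 0.7966 m. Q_A = (1/0.028)·5.688·0.7966^(2/3)·√0.019 = 24.06 m³/s.
Channel B: For a triangular section with side slope z = 3.3: A = zy² = 3.3×0.532² = 0.934 m²; P = 2y√(1+z²) = 2×0.532×3.448 = 3.669 m. Hydraulic radius R = A/P = 0.934/3.669 = 0.2546 m. Q_B = (1/0.028)·0.934·0.2546^(2/3)·√0.019 = 1.847 m³/s.
The larger discharge is 24.06 m³/s and the smaller is 1.847 m³/s; the ratio is 13.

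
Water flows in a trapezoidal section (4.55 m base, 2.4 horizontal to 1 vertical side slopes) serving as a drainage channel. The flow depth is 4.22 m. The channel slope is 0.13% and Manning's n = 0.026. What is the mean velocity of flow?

V = 2.44 m/s

With bottom width b = 4.55 m and side slope z = 2.4: A = (b + zy)y = (4.55 + 2.4×4.22)×4.22 = 61.94 m²; P = b + 2y√(1+z²) = 4.55 + 2×4.22×2.6 = 26.49 m.
Hydraulic radius R = A/P = 61.94/26.49 = 2.338 m.
From Manning's equation, V = (1/n) R^(2/3) S^(1/2) = (1/0.026) × 2.338^(2/3) × 0.0013^(1/2) = 2.44 m/s.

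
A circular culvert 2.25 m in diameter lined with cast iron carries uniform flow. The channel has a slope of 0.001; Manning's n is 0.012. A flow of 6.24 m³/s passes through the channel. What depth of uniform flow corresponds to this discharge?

y_n = 1.63 m

Manning's equation rearranged: A R^(2/3) = nQ / (1·√S) = 0.012 × 6.24 / (√0.001) = 2.368.
Trying y = 1.3 m: A R^(2/3) = 1.717 — low.
Trying y = 1.87 m: A R^(2/3) = 2.742 — high.
Trying y = 1.63 m: A R^(2/3) = 2.37 — matches.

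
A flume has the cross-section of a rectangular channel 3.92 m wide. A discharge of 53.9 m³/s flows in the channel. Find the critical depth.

For a rectangular channel, critical depth y_c = (q²/g)^(1/3) where q = Q/b = 53.9/3.92 = 13.75 m²/s.
So y_c = (13.75²/9.81)^(1/3) = 2.68 m.

y_c = 2.68 m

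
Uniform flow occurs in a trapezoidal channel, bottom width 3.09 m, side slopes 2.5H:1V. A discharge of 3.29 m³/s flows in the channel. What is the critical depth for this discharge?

y_c = 0.431 m

At critical depth, Q² T / (g A³) = 1, i.e. A³/T = Q²/g = 3.29²/9.81 = 1.103.
Trying y = 0.467 m: A³/T = 1.449 — over.
Trying y = 0.32 m: A³/T = 0.4113 — short.
Trying y = 0.431 m: A³/T = 1.105 — close enough.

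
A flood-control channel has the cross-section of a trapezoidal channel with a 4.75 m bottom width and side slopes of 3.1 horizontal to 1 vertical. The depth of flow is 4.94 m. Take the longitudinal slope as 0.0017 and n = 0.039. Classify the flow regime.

With bottom width b = 4.75 m and side slope z = 3.1: A = (b + zy)y = (4.75 + 3.1×4.94)×4.94 = 99.12 m²; P = b + 2y√(1+z²) = 4.75 + 2×4.94×3.257 = 36.93 m.
Hydraulic radius R = A/P = 99.12/36.93 = 2.684 m.
V = (1/n) R^(2/3) √S = (1/0.039) × 2.684^(2/3) × √0.0017 = 2.042 m/s. Hydraulic depth D_h = A/T = 99.12/35.38 = 2.802 m.
Froude number Fr = V/√(g·D_h) = 2.042/√(9.81×2.802) = 0.389, which is less than 1, so the flow is subcritical.

subcritical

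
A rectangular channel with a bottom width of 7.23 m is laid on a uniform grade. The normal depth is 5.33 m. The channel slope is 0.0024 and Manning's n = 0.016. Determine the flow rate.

Q = 197 m³/s

Flow area A = b·y = 7.23 × 5.33 = 38.54 m². Wetted perimeter P = b + 2y = 7.23 + 2×5.33 = 17.89 m.
Hydraulic radius R = A/P = 38.54/17.89 = 2.154 m.
Manning's equation: Q = (1/n) A R^(2/3) S^(1/2) = (1/0.016) × 38.54 × 2.154^(2/3) × 0.0024^(1/2) = 197 m³/s.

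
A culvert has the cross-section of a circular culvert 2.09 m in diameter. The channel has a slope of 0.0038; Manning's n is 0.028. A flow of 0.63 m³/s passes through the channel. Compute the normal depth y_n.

Manning's equation rearranged: A R^(2/3) = nQ / (1·√S) = 0.028 × 0.63 / (√0.0038) = 0.2862.
Try y = 0.367 m: A R^(2/3) = 0.1495 — low.
Try y = 0.642 m: A R^(2/3) = 0.4562 — high.
Try y = 0.506 m: A R^(2/3) = 0.286 — matches.

y_n = 0.506 m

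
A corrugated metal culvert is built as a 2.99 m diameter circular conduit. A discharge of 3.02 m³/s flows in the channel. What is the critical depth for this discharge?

At critical depth, Q² T / (g A³) = 1, i.e. A³/T = Q²/g = 3.02²/9.81 = 0.9297.
Try y = 0.825 m: A³/T = 1.466 — high.
Try y = 0.595 m: A³/T = 0.4096 — low.
Try y = 0.734 m: A³/T = 0.9304 — matches.

y_c = 0.734 m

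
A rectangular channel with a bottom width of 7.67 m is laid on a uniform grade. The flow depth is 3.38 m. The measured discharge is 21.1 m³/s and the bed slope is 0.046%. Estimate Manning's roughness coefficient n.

Flow area A = b·y = 7.67 × 3.38 = 25.92 m². Wetted perimeter P = b + 2y = 7.67 + 2×3.38 = 14.43 m.
Hydraulic radius R = A/P = 25.92/14.43 = 1.797 m.
Rearranging Manning's equation: n = (1/Q) A R^(2/3) S^(1/2) = (1/21.1) × 25.92 × 1.797^(2/3) × √0.00046 = 0.0389.

n = 0.0389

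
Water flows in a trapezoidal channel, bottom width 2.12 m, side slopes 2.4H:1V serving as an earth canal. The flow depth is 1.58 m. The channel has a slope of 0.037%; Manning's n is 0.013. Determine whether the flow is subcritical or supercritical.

subcritical

With bottom width b = 2.12 m and side slope z = 2.4: A = (b + zy)y = (2.12 + 2.4×1.58)×1.58 = 9.341 m²; P = b + 2y√(1+z²) = 2.12 + 2×1.58×2.6 = 10.34 m.
Hydraulic radius R = A/P = 9.341/10.34 = 0.9037 m.
V = (1/n) R^(2/3) √S = (1/0.013) × 0.9037^(2/3) × √0.00037 = 1.383 m/s. Hydraulic depth D_h = A/T = 9.341/9.704 = 0.9626 m.
Froude number Fr = V/√(g·D_h) = 1.383/√(9.81×0.9626) = 0.45, which is less than 1, so the flow is subcritical.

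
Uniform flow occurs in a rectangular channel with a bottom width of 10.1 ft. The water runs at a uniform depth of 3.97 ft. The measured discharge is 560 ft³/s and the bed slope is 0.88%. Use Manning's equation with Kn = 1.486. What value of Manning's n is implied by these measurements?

n = 0.017

Flow area A = b·y = 10.1 × 3.97 = 40.1 ft². Wetted perimeter P = b + 2y = 10.1 + 2×3.97 = 18.04 ft.
Hydraulic radius R = A/P = 40.1/18.04 = 2.223 ft.
Rearranging Manning's equation: n = (1.486/Q) A R^(2/3) S^(1/2) = (1.486/560) × 40.1 × 2.223^(2/3) × √0.0088 = 0.017.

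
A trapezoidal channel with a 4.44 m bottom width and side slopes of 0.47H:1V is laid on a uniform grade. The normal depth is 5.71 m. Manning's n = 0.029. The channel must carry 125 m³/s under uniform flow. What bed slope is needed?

S = 0.00249

With bottom width b = 4.44 m and side slope z = 0.47: A = (b + zy)y = (4.44 + 0.47×5.71)×5.71 = 40.68 m²; P = b + 2y√(1+z²) = 4.44 + 2×5.71×1.105 = 17.06 m.
Hydraulic radius R = A/P = 40.68/17.06 = 2.385 m.
From Manning's equation, S = [nQ / (1 A R^(2/3))]² = [0.029 × 125 / (1 × 40.68 × 2.385^(2/3))]² = 0.00249.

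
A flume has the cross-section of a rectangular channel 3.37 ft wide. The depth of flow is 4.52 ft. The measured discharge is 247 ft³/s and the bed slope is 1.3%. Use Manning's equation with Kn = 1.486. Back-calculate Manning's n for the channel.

Flow area A = b·y = 3.37 × 4.52 = 15.23 ft². Wetted perimeter P = b + 2y = 3.37 + 2×4.52 = 12.41 ft.
Hydraulic radius R = A/P = 15.23/12.41 = 1.227 ft.
Rearranging Manning's equation: n = (1.486/Q) A R^(2/3) S^(1/2) = (1.486/247) × 15.23 × 1.227^(2/3) × √0.013 = 0.012.

n = 0.012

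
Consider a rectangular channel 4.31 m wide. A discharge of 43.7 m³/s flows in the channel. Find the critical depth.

y_c = 2.19 m

For a rectangular channel, critical depth y_c = (q²/g)^(1/3) where q = Q/b = 43.7/4.31 = 10.14 m²/s.
So y_c = (10.14²/9.81)^(1/3) = 2.19 m.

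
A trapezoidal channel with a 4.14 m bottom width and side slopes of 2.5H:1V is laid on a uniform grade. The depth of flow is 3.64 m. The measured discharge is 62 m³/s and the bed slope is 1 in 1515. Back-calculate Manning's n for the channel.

n = 0.032

With bottom width b = 4.14 m and side slope z = 2.5: A = (b + zy)y = (4.14 + 2.5×3.64)×3.64 = 48.19 m²; P = b + 2y√(1+z²) = 4.14 + 2×3.64×2.693 = 23.74 m.
Hydraulic radius R = A/P = 48.19/23.74 = 2.03 m.
Rearranging Manning's equation: n = (1/Q) A R^(2/3) S^(1/2) = (1/62) × 48.19 × 2.03^(2/3) × √0.0006601 = 0.032.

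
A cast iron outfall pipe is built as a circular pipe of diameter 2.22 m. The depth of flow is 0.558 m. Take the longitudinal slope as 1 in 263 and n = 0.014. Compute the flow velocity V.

V = 2.09 m/s

For a circular section of diameter D = 2.22 m at depth y = 0.558 m, the central angle is θ = 2 arccos(1 − 2y/D) = 2.101 rad. Then A = (D²/8)(θ − sin θ) = 0.7625 m² and P = Dθ/2 = 2.332 m.
Hydraulic radius R = A/P = 0.7625/2.332 = 0.327 m.
From Manning's equation, V = (1/n) R^(2/3) S^(1/2) = (1/0.014) × 0.327^(2/3) × 0.003802^(1/2) = 2.09 m/s.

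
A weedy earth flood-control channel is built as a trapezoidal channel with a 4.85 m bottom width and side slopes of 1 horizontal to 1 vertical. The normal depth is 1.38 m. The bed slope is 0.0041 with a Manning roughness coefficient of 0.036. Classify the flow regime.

subcritical

With bottom width b = 4.85 m and side slope z = 1: A = (b + zy)y = (4.85 + 1×1.38)×1.38 = 8.597 m²; P = b + 2y√(1+z²) = 4.85 + 2×1.38×1.414 = 8.753 m.
Hydraulic radius R = A/P = 8.597/8.753 = 0.9822 m.
V = (1/n) R^(2/3) √S = (1/0.036) × 0.9822^(2/3) × √0.0041 = 1.757 m/s. Hydraulic depth D_h = A/T = 8.597/7.61 = 1.13 m.
Froude number Fr = V/√(g·D_h) = 1.757/√(9.81×1.13) = 0.528, which is less than 1, so the flow is subcritical.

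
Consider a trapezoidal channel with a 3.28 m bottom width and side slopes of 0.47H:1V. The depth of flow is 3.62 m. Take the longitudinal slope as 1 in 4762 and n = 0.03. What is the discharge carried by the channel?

With bottom width b = 3.28 m and side slope z = 0.47: A = (b + zy)y = (3.28 + 0.47×3.62)×3.62 = 18.03 m²; P = b + 2y√(1+z²) = 3.28 + 2×3.62×1.105 = 11.28 m.
Hydraulic radius R = A/P = 18.03/11.28 = 1.599 m.
Manning's equation: Q = (1/n) A R^(2/3) S^(1/2) = (1/0.03) × 18.03 × 1.599^(2/3) × 0.00021^(1/2) = 11.9 m³/s.

Q = 11.9 m³/s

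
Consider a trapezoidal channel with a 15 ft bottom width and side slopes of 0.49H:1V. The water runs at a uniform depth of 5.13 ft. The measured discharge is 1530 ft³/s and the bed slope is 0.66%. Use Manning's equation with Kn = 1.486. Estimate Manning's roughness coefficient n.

With bottom width b = 15 ft and side slope z = 0.49: A = (b + zy)y = (15 + 0.49×5.13)×5.13 = 89.85 ft²; P = b + 2y√(1+z²) = 15 + 2×5.13×1.114 = 26.43 ft.
Hydraulic radius R = A/P = 89.85/26.43 = 3.4 ft.
Rearranging Manning's equation: n = (1.486/Q) A R^(2/3) S^(1/2) = (1.486/1530) × 89.85 × 3.4^(2/3) × √0.0066 = 0.016.

n = 0.016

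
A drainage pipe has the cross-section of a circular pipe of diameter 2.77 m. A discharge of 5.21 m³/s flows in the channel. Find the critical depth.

y_c = 0.994 m

At critical depth, Q² T / (g A³) = 1, i.e. A³/T = Q²/g = 5.21²/9.81 = 2.767.
At y = 0.775 m: A³/T = 1.056 — short.
At y = 1.1 m: A³/T = 4.087 — over.
At y = 0.994 m: A³/T = 2.767 — close enough.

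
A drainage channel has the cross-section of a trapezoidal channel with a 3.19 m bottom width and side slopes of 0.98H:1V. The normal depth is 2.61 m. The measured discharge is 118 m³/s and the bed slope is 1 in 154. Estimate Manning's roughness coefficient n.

n = 0.013

With bottom width b = 3.19 m and side slope z = 0.98: A = (b + zy)y = (3.19 + 0.98×2.61)×2.61 = 15 m²; P = b + 2y√(1+z²) = 3.19 + 2×2.61×1.4 = 10.5 m.
Hydraulic radius R = A/P = 15/10.5 = 1.429 m.
Rearranging Manning's equation: n = (1/Q) A R^(2/3) S^(1/2) = (1/118) × 15 × 1.429^(2/3) × √0.006494 = 0.013.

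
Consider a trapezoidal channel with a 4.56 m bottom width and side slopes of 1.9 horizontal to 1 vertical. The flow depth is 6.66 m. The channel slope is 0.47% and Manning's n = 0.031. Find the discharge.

Q = 580 m³/s

With bottom width b = 4.56 m and side slope z = 1.9: A = (b + zy)y = (4.56 + 1.9×6.66)×6.66 = 114.6 m²; P = b + 2y√(1+z²) = 4.56 + 2×6.66×2.147 = 33.16 m.
Hydraulic radius R = A/P = 114.6/33.16 = 3.457 m.
Manning's equation: Q = (1/n) A R^(2/3) S^(1/2) = (1/0.031) × 114.6 × 3.457^(2/3) × 0.0047^(1/2) = 580 m³/s.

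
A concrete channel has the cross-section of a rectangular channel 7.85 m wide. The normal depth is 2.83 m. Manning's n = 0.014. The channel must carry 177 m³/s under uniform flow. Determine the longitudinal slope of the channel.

Flow area A = b·y = 7.85 × 2.83 = 22.22 m². Wetted perimeter P = b + 2y = 7.85 + 2×2.83 = 13.51 m.
Hydraulic radius R = A/P = 22.22/13.51 = 1.644 m.
From Manning's equation, S = [nQ / (1 A R^(2/3))]² = [0.014 × 177 / (1 × 22.22 × 1.644^(2/3))]² = 0.00641.

S = 0.00641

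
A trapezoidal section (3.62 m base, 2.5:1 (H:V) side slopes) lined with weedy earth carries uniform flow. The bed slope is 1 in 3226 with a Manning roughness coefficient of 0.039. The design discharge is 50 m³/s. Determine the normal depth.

y_n = 4.35 m

Manning's equation rearranged: A R^(2/3) = nQ / (1·√S) = 0.039 × 50 / (√0.00031) = 110.8.
Try y = 4.83 m: A R^(2/3) = 141.8 — too large.
Try y = 3.72 m: A R^(2/3) = 77.11 — too small.
Try y = 4.35 m: A R^(2/3) = 110.9 — ≈ 110.8.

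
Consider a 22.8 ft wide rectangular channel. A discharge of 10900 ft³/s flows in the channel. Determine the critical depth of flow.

y_c = 19.2 ft

For a rectangular channel, critical depth y_c = (q²/g)^(1/3) where q = Q/b = 10900/22.8 = 478.1 ft²/s.
So y_c = (478.1²/32.2)^(1/3) = 19.2 ft.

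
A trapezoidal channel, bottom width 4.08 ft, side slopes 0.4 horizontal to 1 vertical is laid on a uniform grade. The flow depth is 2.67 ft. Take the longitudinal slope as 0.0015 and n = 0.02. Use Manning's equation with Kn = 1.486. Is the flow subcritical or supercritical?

With bottom width b = 4.08 ft and side slope z = 0.4: A = (b + zy)y = (4.08 + 0.4×2.67)×2.67 = 13.75 ft²; P = b + 2y√(1+z²) = 4.08 + 2×2.67×1.077 = 9.831 ft.
Hydraulic radius R = A/P = 13.75/9.831 = 1.398 ft.
V = (1.486/n) R^(2/3) √S = (1.486/0.02) × 1.398^(2/3) × √0.0015 = 3.598 ft/s. Hydraulic depth D_h = A/T = 13.75/6.216 = 2.211 ft.
Froude number Fr = V/√(g·D_h) = 3.598/√(32.2×2.211) = 0.426, which is less than 1, so the flow is subcritical.

subcritical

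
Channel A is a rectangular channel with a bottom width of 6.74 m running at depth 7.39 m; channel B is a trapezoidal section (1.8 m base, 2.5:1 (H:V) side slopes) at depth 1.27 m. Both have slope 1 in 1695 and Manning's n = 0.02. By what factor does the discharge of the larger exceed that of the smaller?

17

Channel A: Flow area A = b·y = 6.74 × 7.39 = 49.81 m². Wetted perimeter P = b + 2y = 6.74 + 2×7.39 = 21.52 m. Hydraulic radius R = A/P = 49.81/21.52 = 2.315 m. Q_A = (1/0.02)·49.81·2.315^(2/3)·√0.00059 = 105.8 m³/s.
Channel B: With bottom width b = 1.8 m and side slope z = 2.5: A = (b + zy)y = (1.8 + 2.5×1.27)×1.27 = 6.318 m²; P = b + 2y√(1+z²) = 1.8 + 2×1.27×2.693 = 8.639 m. Hydraulic radius R = A/P = 6.318/8.639 = 0.7314 m. Q_B = (1/0.02)·6.318·0.7314^(2/3)·√0.00059 = 6.229 m³/s.
The larger discharge is 105.8 m³/s and the smaller is 6.229 m³/s; the ratio is 17.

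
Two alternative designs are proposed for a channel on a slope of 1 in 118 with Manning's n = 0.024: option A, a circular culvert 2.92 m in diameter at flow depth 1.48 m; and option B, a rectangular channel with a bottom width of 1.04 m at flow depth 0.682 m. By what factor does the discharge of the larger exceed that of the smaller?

Channel A: For a circular section of diameter D = 2.92 m at depth y = 1.48 m, the central angle is θ = 2 arccos(1 − 2y/D) = 3.169 rad. Then A = (D²/8)(θ − sin θ) = 3.407 m² and P = Dθ/2 = 4.627 m. Hydraulic radius R = A/P = 3.407/4.627 = 0.7363 m. Q_A = (1/0.024)·3.407·0.7363^(2/3)·√0.008475 = 10.66 m³/s.
Channel B: Flow area A = b·y = 1.04 × 0.682 = 0.7093 m². Wetted perimeter P = b + 2y = 1.04 + 2×0.682 = 2.404 m. Hydraulic radius R = A/P = 0.7093/2.404 = 0.295 m. Q_B = (1/0.024)·0.7093·0.295^(2/3)·√0.008475 = 1.206 m³/s.
The larger discharge is 10.66 m³/s and the smaller is 1.206 m³/s; the ratio is 8.84.

8.84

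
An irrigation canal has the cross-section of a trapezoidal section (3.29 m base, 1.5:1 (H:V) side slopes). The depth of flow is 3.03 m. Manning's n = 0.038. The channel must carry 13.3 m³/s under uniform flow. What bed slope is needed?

With bottom width b = 3.29 m and side slope z = 1.5: A = (b + zy)y = (3.29 + 1.5×3.03)×3.03 = 23.74 m²; P = b + 2y√(1+z²) = 3.29 + 2×3.03×1.803 = 14.21 m.
Hydraulic radius R = A/P = 23.74/14.21 = 1.67 m.
From Manning's equation, S = [nQ / (1 A R^(2/3))]² = [0.038 × 13.3 / (1 × 23.74 × 1.67^(2/3))]² = 0.000229.

S = 0.000229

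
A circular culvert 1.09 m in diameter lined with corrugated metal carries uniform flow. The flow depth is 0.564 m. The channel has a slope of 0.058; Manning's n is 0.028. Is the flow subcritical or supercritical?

For a circular section of diameter D = 1.09 m at depth y = 0.564 m, the central angle is θ = 2 arccos(1 − 2y/D) = 3.211 rad. Then A = (D²/8)(θ − sin θ) = 0.4873 m² and P = Dθ/2 = 1.75 m.
Hydraulic radius R = A/P = 0.4873/1.75 = 0.2784 m.
V = (1/n) R^(2/3) √S = (1/0.028) × 0.2784^(2/3) × √0.058 = 3.667 m/s. Hydraulic depth D_h = A/T = 0.4873/1.089 = 0.4473 m.
Froude number Fr = V/√(g·D_h) = 3.667/√(9.81×0.4473) = 1.75, which is greater than 1, so the flow is supercritical.

supercritical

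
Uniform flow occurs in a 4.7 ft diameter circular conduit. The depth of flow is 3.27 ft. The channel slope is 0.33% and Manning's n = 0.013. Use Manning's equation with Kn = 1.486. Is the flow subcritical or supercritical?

subcritical

For a circular section of diameter D = 4.7 ft at depth y = 3.27 ft, the central angle is θ = 2 arccos(1 − 2y/D) = 3.946 rad. Then A = (D²/8)(θ − sin θ) = 12.89 ft² and P = Dθ/2 = 9.273 ft.
Hydraulic radius R = A/P = 12.89/9.273 = 1.39 ft.
V = (1.486/n) R^(2/3) √S = (1.486/0.013) × 1.39^(2/3) × √0.0033 = 8.177 ft/s. Hydraulic depth D_h = A/T = 12.89/4.325 = 2.979 ft.
Froude number Fr = V/√(g·D_h) = 8.177/√(32.2×2.979) = 0.835, which is less than 1, so the flow is subcritical.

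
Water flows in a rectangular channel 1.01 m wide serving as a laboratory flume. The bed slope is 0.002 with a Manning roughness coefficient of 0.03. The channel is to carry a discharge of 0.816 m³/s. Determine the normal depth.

Manning's equation rearranged: A R^(2/3) = nQ / (1·√S) = 0.03 × 0.816 / (√0.002) = 0.5474.
At y = 0.966 m: A R^(2/3) = 0.4675 — short.
At y = 1.31 m: A R^(2/3) = 0.6751 — over.
At y = 1.1 m: A R^(2/3) = 0.5477 — matches.

y_n = 1.1 m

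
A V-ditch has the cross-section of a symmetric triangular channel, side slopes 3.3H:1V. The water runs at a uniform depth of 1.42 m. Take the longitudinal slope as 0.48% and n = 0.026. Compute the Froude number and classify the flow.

subcritical

For a triangular section with side slope z = 3.3: A = zy² = 3.3×1.42² = 6.654 m²; P = 2y√(1+z²) = 2×1.42×3.448 = 9.793 m.
Hydraulic radius R = A/P = 6.654/9.793 = 0.6795 m.
V = (1/n) R^(2/3) √S = (1/0.026) × 0.6795^(2/3) × √0.0048 = 2.06 m/s. Hydraulic depth D_h = A/T = 6.654/9.372 = 0.71 m.
Froude number Fr = V/√(g·D_h) = 2.06/√(9.81×0.71) = 0.78, which is less than 1, so the flow is subcritical.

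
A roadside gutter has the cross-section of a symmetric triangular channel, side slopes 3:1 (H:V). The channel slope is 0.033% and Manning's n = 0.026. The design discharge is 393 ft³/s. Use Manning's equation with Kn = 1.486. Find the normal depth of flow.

Manning's equation rearranged: A R^(2/3) = nQ / (1.486·√S) = 0.026 × 393 / (1.486 × √0.00033) = 378.5.
Trying y = 6.64 ft: A R^(2/3) = 284.2 — low.
Trying y = 8.38 ft: A R^(2/3) = 528.6 — high.
Trying y = 7.39 ft: A R^(2/3) = 378.1 — matches.

y_n = 7.39 ft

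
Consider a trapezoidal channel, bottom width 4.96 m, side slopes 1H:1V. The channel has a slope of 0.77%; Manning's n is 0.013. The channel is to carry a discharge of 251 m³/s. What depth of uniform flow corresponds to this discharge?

Manning's equation rearranged: A R^(2/3) = nQ / (1·√S) = 0.013 × 251 / (√0.0077) = 37.19.
Trying y = 2.3 m: A R^(2/3) = 21.45 — too small.
Trying y = 3.87 m: A R^(2/3) = 56.9 — too large.
Trying y = 3.1 m: A R^(2/3) = 37.25 — matches.

y_n = 3.1 m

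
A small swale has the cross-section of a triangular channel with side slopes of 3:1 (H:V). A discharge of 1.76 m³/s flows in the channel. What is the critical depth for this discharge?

At critical depth, Q² T / (g A³) = 1, i.e. A³/T = Q²/g = 1.76²/9.81 = 0.3158.
Try y = 0.645 m: A³/T = 0.5024 — too large.
Try y = 0.588 m: A³/T = 0.3163 — matches.

y_c = 0.588 m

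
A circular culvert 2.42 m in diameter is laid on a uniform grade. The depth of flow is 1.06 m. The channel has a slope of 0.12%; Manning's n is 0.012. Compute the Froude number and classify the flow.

subcritical

For a circular section of diameter D = 2.42 m at depth y = 1.06 m, the central angle is θ = 2 arccos(1 − 2y/D) = 2.893 rad. Then A = (D²/8)(θ − sin θ) = 1.938 m² and P = Dθ/2 = 3.501 m.
Hydraulic radius R = A/P = 1.938/3.501 = 0.5536 m.
V = (1/n) R^(2/3) √S = (1/0.012) × 0.5536^(2/3) × √0.0012 = 1.946 m/s. Hydraulic depth D_h = A/T = 1.938/2.401 = 0.8069 m.
Froude number Fr = V/√(g·D_h) = 1.946/√(9.81×0.8069) = 0.692, which is less than 1, so the flow is subcritical.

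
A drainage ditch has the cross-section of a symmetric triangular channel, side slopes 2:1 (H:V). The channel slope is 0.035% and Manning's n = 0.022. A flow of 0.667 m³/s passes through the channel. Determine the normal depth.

Manning's equation rearranged: A R^(2/3) = nQ / (1·√S) = 0.022 × 0.667 / (√0.00035) = 0.7844.
Trying y = 0.67 m: A R^(2/3) = 0.402 — too small.
Trying y = 0.861 m: A R^(2/3) = 0.7847 — close enough.

y_n = 0.861 m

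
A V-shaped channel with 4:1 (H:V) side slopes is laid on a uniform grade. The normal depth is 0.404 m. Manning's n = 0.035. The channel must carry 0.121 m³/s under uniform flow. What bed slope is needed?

S = 0.00037

For a triangular section with side slope z = 4: A = zy² = 4×0.404² = 0.6529 m²; P = 2y√(1+z²) = 2×0.404×4.123 = 3.331 m.
Hydraulic radius R = A/P = 0.6529/3.331 = 0.196 m.
From Manning's equation, S = [nQ / (1 A R^(2/3))]² = [0.035 × 0.121 / (1 × 0.6529 × 0.196^(2/3))]² = 0.00037.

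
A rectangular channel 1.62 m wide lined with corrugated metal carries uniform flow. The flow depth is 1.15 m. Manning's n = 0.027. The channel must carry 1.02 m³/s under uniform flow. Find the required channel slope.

S = 0.000589

Flow area A = b·y = 1.62 × 1.15 = 1.863 m². Wetted perimeter P = b + 2y = 1.62 + 2×1.15 = 3.92 m.
Hydraulic radius R = A/P = 1.863/3.92 = 0.4753 m.
From Manning's equation, S = [nQ / (1 A R^(2/3))]² = [0.027 × 1.02 / (1 × 1.863 × 0.4753^(2/3))]² = 0.000589.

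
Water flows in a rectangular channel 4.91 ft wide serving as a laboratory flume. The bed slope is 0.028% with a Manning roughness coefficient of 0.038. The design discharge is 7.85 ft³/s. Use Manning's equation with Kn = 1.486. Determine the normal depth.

y_n = 2.21 ft

Manning's equation rearranged: A R^(2/3) = nQ / (1.486·√S) = 0.038 × 7.85 / (1.486 × √0.00028) = 12.
At y = 1.88 ft: A R^(2/3) = 9.625 — short.
At y = 2.82 ft: A R^(2/3) = 16.6 — over.
At y = 2.21 ft: A R^(2/3) = 12 — matches.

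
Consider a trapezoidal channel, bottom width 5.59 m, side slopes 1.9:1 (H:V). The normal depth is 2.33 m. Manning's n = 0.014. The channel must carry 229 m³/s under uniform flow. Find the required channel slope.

With bottom width b = 5.59 m and side slope z = 1.9: A = (b + zy)y = (5.59 + 1.9×2.33)×2.33 = 23.34 m²; P = b + 2y√(1+z²) = 5.59 + 2×2.33×2.147 = 15.6 m.
Hydraulic radius R = A/P = 23.34/15.6 = 1.497 m.
From Manning's equation, S = [nQ / (1 A R^(2/3))]² = [0.014 × 229 / (1 × 23.34 × 1.497^(2/3))]² = 0.011.

S = 0.011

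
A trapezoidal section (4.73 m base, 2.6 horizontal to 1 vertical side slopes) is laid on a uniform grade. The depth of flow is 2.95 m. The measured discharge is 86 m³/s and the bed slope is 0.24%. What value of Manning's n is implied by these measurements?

n = 0.03

With bottom width b = 4.73 m and side slope z = 2.6: A = (b + zy)y = (4.73 + 2.6×2.95)×2.95 = 36.58 m²; P = b + 2y√(1+z²) = 4.73 + 2×2.95×2.786 = 21.17 m.
Hydraulic radius R = A/P = 36.58/21.17 = 1.728 m.
Rearranging Manning's equation: n = (1/Q) A R^(2/3) S^(1/2) = (1/86) × 36.58 × 1.728^(2/3) × √0.0024 = 0.03.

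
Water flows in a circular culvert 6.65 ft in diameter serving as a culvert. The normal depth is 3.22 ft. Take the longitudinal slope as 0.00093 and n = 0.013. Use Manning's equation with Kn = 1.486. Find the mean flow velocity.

For a circular section of diameter D = 6.65 ft at depth y = 3.22 ft, the central angle is θ = 2 arccos(1 − 2y/D) = 3.078 rad. Then A = (D²/8)(θ − sin θ) = 16.67 ft² and P = Dθ/2 = 10.24 ft.
Hydraulic radius R = A/P = 16.67/10.24 = 1.628 ft.
From Manning's equation, V = (1.486/n) R^(2/3) S^(1/2) = (1.486/0.013) × 1.628^(2/3) × 0.00093^(1/2) = 4.82 ft/s.

V = 4.82 ft/s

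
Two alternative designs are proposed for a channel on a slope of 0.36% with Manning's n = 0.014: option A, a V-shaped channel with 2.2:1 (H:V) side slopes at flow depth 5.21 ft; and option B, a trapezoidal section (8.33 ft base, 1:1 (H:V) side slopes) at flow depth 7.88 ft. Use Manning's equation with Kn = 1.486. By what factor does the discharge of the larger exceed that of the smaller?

Channel A: For a triangular section with side slope z = 2.2: A = zy² = 2.2×5.21² = 59.72 ft²; P = 2y√(1+z²) = 2×5.21×2.417 = 25.18 ft. Hydraulic radius R = A/P = 59.72/25.18 = 2.372 ft. Q_A = (1.486/0.014)·59.72·2.372^(2/3)·√0.0036 = 676.3 ft³/s.
Channel B: With bottom width b = 8.33 ft and side slope z = 1: A = (b + zy)y = (8.33 + 1×7.88)×7.88 = 127.7 ft²; P = b + 2y√(1+z²) = 8.33 + 2×7.88×1.414 = 30.62 ft. Hydraulic radius R = A/P = 127.7/30.62 = 4.172 ft. Q_B = (1.486/0.014)·127.7·4.172^(2/3)·√0.0036 = 2108 ft³/s.
The larger discharge is 2108 ft³/s and the smaller is 676.3 ft³/s; the ratio is 3.12.

3.12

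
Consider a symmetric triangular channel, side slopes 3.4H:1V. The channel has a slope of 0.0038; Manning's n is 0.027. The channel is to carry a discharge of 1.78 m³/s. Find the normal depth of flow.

y_n = 0.692 m

Manning's equation rearranged: A R^(2/3) = nQ / (1·√S) = 0.027 × 1.78 / (√0.0038) = 0.7796.
At y = 0.511 m: A R^(2/3) = 0.3477 — too small.
At y = 0.817 m: A R^(2/3) = 1.215 — too large.
At y = 0.692 m: A R^(2/3) = 0.7805 — matches.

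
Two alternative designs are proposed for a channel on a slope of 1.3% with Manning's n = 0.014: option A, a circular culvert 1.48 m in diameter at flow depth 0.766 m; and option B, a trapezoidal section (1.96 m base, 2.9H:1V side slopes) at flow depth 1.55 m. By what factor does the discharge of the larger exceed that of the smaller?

Channel A: For a circular section of diameter D = 1.48 m at depth y = 0.766 m, the central angle is θ = 2 arccos(1 − 2y/D) = 3.212 rad. Then A = (D²/8)(θ − sin θ) = 0.8986 m² and P = Dθ/2 = 2.377 m. Hydraulic radius R = A/P = 0.8986/2.377 = 0.3781 m. Q_A = (1/0.014)·0.8986·0.3781^(2/3)·√0.013 = 3.827 m³/s.
Channel B: With bottom width b = 1.96 m and side slope z = 2.9: A = (b + zy)y = (1.96 + 2.9×1.55)×1.55 = 10.01 m²; P = b + 2y√(1+z²) = 1.96 + 2×1.55×3.068 = 11.47 m. Hydraulic radius R = A/P = 10.01/11.47 = 0.8723 m. Q_B = (1/0.014)·10.01·0.8723^(2/3)·√0.013 = 74.39 m³/s.
The larger discharge is 74.39 m³/s and the smaller is 3.827 m³/s; the ratio is 19.4.

19.4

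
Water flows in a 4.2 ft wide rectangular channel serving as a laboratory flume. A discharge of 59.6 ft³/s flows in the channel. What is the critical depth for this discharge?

For a rectangular channel, critical depth y_c = (q²/g)^(1/3) where q = Q/b = 59.6/4.2 = 14.19 ft²/s.
So y_c = (14.19²/32.2)^(1/3) = 1.84 ft.

y_c = 1.84 ft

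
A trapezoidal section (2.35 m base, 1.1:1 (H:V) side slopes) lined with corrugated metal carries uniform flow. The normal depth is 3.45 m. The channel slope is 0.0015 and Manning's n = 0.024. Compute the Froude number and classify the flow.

subcritical

With bottom width b = 2.35 m and side slope z = 1.1: A = (b + zy)y = (2.35 + 1.1×3.45)×3.45 = 21.2 m²; P = b + 2y√(1+z²) = 2.35 + 2×3.45×1.487 = 12.61 m.
Hydraulic radius R = A/P = 21.2/12.61 = 1.682 m.
V = (1/n) R^(2/3) √S = (1/0.024) × 1.682^(2/3) × √0.0015 = 2.282 m/s. Hydraulic depth D_h = A/T = 21.2/9.94 = 2.133 m.
Froude number Fr = V/√(g·D_h) = 2.282/√(9.81×2.133) = 0.499, which is less than 1, so the flow is subcritical.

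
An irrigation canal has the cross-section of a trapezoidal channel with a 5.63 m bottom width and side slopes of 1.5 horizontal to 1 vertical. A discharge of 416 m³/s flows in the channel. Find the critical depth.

y_c = 5.32 m

At critical depth, Q² T / (g A³) = 1, i.e. A³/T = Q²/g = 416²/9.81 = 17640.
Trying y = 3.98 m: A³/T = 5601 — short.
Trying y = 6.04 m: A³/T = 29410 — over.
Trying y = 5.32 m: A³/T = 17580 — close enough.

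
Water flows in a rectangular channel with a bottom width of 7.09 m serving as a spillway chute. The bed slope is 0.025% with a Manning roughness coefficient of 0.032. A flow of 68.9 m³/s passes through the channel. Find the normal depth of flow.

Manning's equation rearranged: A R^(2/3) = nQ / (1·√S) = 0.032 × 68.9 / (√0.00025) = 139.4.
Trying y = 8.06 m: A R^(2/3) = 104.2 — low.
Trying y = 11.9 m: A R^(2/3) = 164.9 — high.
Trying y = 10.3 m: A R^(2/3) = 139.4 — close enough.

y_n = 10.3 m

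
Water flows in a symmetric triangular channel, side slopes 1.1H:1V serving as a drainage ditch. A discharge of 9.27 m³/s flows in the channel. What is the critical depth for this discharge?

y_c = 1.71 m

At critical depth, Q² T / (g A³) = 1, i.e. A³/T = Q²/g = 9.27²/9.81 = 8.76.
Try y = 2.02 m: A³/T = 20.35 — over.
Try y = 1.45 m: A³/T = 3.878 — short.
Try y = 1.71 m: A³/T = 8.846 — ≈ 8.76.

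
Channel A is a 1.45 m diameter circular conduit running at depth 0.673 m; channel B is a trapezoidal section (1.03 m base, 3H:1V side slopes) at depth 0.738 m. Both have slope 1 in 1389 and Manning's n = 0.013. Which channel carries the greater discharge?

Channel A: For a circular section of diameter D = 1.45 m at depth y = 0.673 m, the central angle is θ = 2 arccos(1 − 2y/D) = 2.998 rad. Then A = (D²/8)(θ − sin θ) = 0.7503 m² and P = Dθ/2 = 2.174 m. Hydraulic radius R = A/P = 0.7503/2.174 = 0.3452 m. Q_A = (1/0.013)·0.7503·0.3452^(2/3)·√0.0007199 = 0.7621 m³/s.
Channel B: With bottom width b = 1.03 m and side slope z = 3: A = (b + zy)y = (1.03 + 3×0.738)×0.738 = 2.394 m²; P = b + 2y√(1+z²) = 1.03 + 2×0.738×3.162 = 5.698 m. Hydraulic radius R = A/P = 2.394/5.698 = 0.4202 m. Q_B = (1/0.013)·2.394·0.4202^(2/3)·√0.0007199 = 2.772 m³/s.
Q_A = 0.7621 m³/s vs Q_B = 2.772 m³/s, so channel B carries more.

channel B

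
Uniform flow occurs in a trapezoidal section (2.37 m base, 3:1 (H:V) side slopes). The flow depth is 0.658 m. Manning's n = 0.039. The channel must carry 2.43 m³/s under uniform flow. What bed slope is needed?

S = 0.00331

With bottom width b = 2.37 m and side slope z = 3: A = (b + zy)y = (2.37 + 3×0.658)×0.658 = 2.858 m²; P = b + 2y√(1+z²) = 2.37 + 2×0.658×3.162 = 6.532 m.
Hydraulic radius R = A/P = 2.858/6.532 = 0.4376 m.
From Manning's equation, S = [nQ / (1 A R^(2/3))]² = [0.039 × 2.43 / (1 × 2.858 × 0.4376^(2/3))]² = 0.00331.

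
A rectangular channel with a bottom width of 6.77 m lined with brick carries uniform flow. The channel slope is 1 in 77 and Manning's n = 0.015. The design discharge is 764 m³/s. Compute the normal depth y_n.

Manning's equation rearranged: A R^(2/3) = nQ / (1·√S) = 0.015 × 764 / (√0.01299) = 100.6.
At y = 9.43 m: A R^(2/3) = 117.3 — high.
At y = 5.69 m: A R^(2/3) = 63.62 — low.
At y = 8.28 m: A R^(2/3) = 100.6 — close enough.

y_n = 8.28 m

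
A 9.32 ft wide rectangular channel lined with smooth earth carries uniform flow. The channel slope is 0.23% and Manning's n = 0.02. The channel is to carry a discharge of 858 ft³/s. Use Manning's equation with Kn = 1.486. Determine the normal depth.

Manning's equation rearranged: A R^(2/3) = nQ / (1.486·√S) = 0.02 × 858 / (1.486 × √0.0023) = 240.8.
Try y = 14.5 ft: A R^(2/3) = 313.1 — over.
Try y = 8.79 ft: A R^(2/3) = 172.1 — short.
Try y = 11.6 ft: A R^(2/3) = 240.8 — matches.

y_n = 11.6 ft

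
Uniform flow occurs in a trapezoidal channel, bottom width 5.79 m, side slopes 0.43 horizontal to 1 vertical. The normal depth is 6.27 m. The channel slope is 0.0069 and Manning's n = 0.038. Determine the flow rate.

Q = 228 m³/s

With bottom width b = 5.79 m and side slope z = 0.43: A = (b + zy)y = (5.79 + 0.43×6.27)×6.27 = 53.21 m²; P = b + 2y√(1+z²) = 5.79 + 2×6.27×1.089 = 19.44 m.
Hydraulic radius R = A/P = 53.21/19.44 = 2.737 m.
Manning's equation: Q = (1/n) A R^(2/3) S^(1/2) = (1/0.038) × 53.21 × 2.737^(2/3) × 0.0069^(1/2) = 228 m³/s.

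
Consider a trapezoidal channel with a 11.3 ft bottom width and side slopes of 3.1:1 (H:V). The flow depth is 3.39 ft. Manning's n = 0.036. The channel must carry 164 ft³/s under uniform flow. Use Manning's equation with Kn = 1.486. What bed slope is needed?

S = 0.001

With bottom width b = 11.3 ft and side slope z = 3.1: A = (b + zy)y = (11.3 + 3.1×3.39)×3.39 = 73.93 ft²; P = b + 2y√(1+z²) = 11.3 + 2×3.39×3.257 = 33.38 ft.
Hydraulic radius R = A/P = 73.93/33.38 = 2.215 ft.
From Manning's equation, S = [nQ / (1.486 A R^(2/3))]² = [0.036 × 164 / (1.486 × 73.93 × 2.215^(2/3))]² = 0.001.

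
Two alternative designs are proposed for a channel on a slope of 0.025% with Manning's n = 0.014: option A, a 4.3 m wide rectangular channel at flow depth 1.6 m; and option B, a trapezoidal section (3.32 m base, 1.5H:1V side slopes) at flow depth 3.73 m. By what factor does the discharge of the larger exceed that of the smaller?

8.08

Channel A: Flow area A = b·y = 4.3 × 1.6 = 6.88 m². Wetted perimeter P = b + 2y = 4.3 + 2×1.6 = 7.5 m. Hydraulic radius R = A/P = 6.88/7.5 = 0.9173 m. Q_A = (1/0.014)·6.88·0.9173^(2/3)·√0.00025 = 7.336 m³/s.
Channel B: With bottom width b = 3.32 m and side slope z = 1.5: A = (b + zy)y = (3.32 + 1.5×3.73)×3.73 = 33.25 m²; P = b + 2y√(1+z²) = 3.32 + 2×3.73×1.803 = 16.77 m. Hydraulic radius R = A/P = 33.25/16.77 = 1.983 m. Q_B = (1/0.014)·33.25·1.983^(2/3)·√0.00025 = 59.28 m³/s.
The larger discharge is 59.28 m³/s and the smaller is 7.336 m³/s; the ratio is 8.08.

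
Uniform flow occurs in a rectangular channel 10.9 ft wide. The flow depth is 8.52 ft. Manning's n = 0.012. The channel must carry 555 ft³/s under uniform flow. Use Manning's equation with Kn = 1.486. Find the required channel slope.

S = 0.00047

Flow area A = b·y = 10.9 × 8.52 = 92.87 ft². Wetted perimeter P = b + 2y = 10.9 + 2×8.52 = 27.94 ft.
Hydraulic radius R = A/P = 92.87/27.94 = 3.324 ft.
From Manning's equation, S = [nQ / (1.486 A R^(2/3))]² = [0.012 × 555 / (1.486 × 92.87 × 3.324^(2/3))]² = 0.00047.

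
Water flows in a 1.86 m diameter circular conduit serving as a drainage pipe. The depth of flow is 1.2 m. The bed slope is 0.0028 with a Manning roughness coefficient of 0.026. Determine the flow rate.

Q = 2.48 m³/s

For a circular section of diameter D = 1.86 m at depth y = 1.2 m, the central angle is θ = 2 arccos(1 − 2y/D) = 3.731 rad. Then A = (D²/8)(θ − sin θ) = 1.854 m² and P = Dθ/2 = 3.47 m.
Hydraulic radius R = A/P = 1.854/3.47 = 0.5343 m.
Manning's equation: Q = (1/n) A R^(2/3) S^(1/2) = (1/0.026) × 1.854 × 0.5343^(2/3) × 0.0028^(1/2) = 2.48 m³/s.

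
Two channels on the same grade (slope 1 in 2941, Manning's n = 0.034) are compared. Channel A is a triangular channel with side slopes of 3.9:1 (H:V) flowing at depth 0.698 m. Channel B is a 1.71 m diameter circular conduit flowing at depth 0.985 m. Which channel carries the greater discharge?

Channel A: For a triangular section with side slope z = 3.9: A = zy² = 3.9×0.698² = 1.9 m²; P = 2y√(1+z²) = 2×0.698×4.026 = 5.621 m. Hydraulic radius R = A/P = 1.9/5.621 = 0.3381 m. Q_A = (1/0.034)·1.9·0.3381^(2/3)·√0.00034 = 0.5001 m³/s.
Channel B: For a circular section of diameter D = 1.71 m at depth y = 0.985 m, the central angle is θ = 2 arccos(1 − 2y/D) = 3.447 rad. Then A = (D²/8)(θ − sin θ) = 1.37 m² and P = Dθ/2 = 2.947 m. Hydraulic radius R = A/P = 1.37/2.947 = 0.4648 m. Q_B = (1/0.034)·1.37·0.4648^(2/3)·√0.00034 = 0.4457 m³/s.
Q_A = 0.5001 m³/s vs Q_B = 0.4457 m³/s, so channel A carries more.

channel A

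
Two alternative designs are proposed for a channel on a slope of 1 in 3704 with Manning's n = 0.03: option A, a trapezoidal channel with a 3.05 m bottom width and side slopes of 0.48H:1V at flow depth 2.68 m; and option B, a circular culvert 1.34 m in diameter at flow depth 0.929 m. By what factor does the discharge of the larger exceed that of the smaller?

Channel A: With bottom width b = 3.05 m and side slope z = 0.48: A = (b + zy)y = (3.05 + 0.48×2.68)×2.68 = 11.62 m²; P = b + 2y√(1+z²) = 3.05 + 2×2.68×1.109 = 8.995 m. Hydraulic radius R = A/P = 11.62/8.995 = 1.292 m. Q_A = (1/0.03)·11.62·1.292^(2/3)·√0.00027 = 7.55 m³/s.
Channel B: For a circular section of diameter D = 1.34 m at depth y = 0.929 m, the central angle is θ = 2 arccos(1 − 2y/D) = 3.935 rad. Then A = (D²/8)(θ − sin θ) = 1.043 m² and P = Dθ/2 = 2.637 m. Hydraulic radius R = A/P = 1.043/2.637 = 0.3957 m. Q_B = (1/0.03)·1.043·0.3957^(2/3)·√0.00027 = 0.308 m³/s.
The larger discharge is 7.55 m³/s and the smaller is 0.308 m³/s; the ratio is 24.5.

24.5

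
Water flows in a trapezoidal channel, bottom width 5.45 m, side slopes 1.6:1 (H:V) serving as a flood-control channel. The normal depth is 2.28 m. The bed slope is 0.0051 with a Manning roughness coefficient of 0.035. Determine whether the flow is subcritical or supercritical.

With bottom width b = 5.45 m and side slope z = 1.6: A = (b + zy)y = (5.45 + 1.6×2.28)×2.28 = 20.74 m²; P = b + 2y√(1+z²) = 5.45 + 2×2.28×1.887 = 14.05 m.
Hydraulic radius R = A/P = 20.74/14.05 = 1.476 m.
V = (1/n) R^(2/3) √S = (1/0.035) × 1.476^(2/3) × √0.0051 = 2.645 m/s. Hydraulic depth D_h = A/T = 20.74/12.75 = 1.627 m.
Froude number Fr = V/√(g·D_h) = 2.645/√(9.81×1.627) = 0.662, which is less than 1, so the flow is subcritical.

subcritical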